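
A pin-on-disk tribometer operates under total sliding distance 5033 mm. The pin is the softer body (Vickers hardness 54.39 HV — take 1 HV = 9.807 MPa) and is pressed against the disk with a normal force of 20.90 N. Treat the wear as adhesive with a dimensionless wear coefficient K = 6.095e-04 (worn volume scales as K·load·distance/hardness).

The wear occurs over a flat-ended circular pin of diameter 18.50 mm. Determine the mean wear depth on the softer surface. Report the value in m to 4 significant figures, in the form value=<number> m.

Intermediates are printed rounded — the algebra maintains full float precision — one final rounding: 4 significant figures.
Convert: Distance covered L = 5033 mm = 5.033 m.
Convert: Hardness H = 54.39 HV × 9.807 MPa/HV = 533.4 MPa = 5.334e+08 Pa.
Convert: Pin diameter d = 18.50 mm = 0.01850 m. Contact area A = π·d²/4 = π·(0.01850 m)²/4 = 2.688e-04 m².
Working in SI base units: W = 20.90 N, H = 5.334e+08 Pa, K = 6.095e-04.
The Archard volume V = K·W·L/H = 6.095e-04 · 20.90 · 5.033 / 5.334e+08 = 1.202e-10 m³.
Mean wear depth h = V/A = 1.202e-10 / 2.688e-04 = 4.472e-07 m.

value=4.472e-07 m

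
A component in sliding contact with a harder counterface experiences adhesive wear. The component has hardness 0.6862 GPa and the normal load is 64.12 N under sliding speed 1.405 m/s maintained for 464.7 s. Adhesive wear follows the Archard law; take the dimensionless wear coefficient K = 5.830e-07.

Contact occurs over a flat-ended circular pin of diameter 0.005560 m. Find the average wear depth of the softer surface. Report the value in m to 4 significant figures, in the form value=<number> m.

value=1.465e-06 m

The algebra carries full float precision — intermediates are printed rounded, and a single final rounding: 4 significant digits.
Convert: Distance L = v·t = 1.405 m/s × 464.7 s = 652.9 m.
Convert: Hardness H = 0.6862 GPa = 6.862e+08 Pa.
Convert: Contact area A = π·d²/4 = π·(0.005560 m)²/4 = 2.428e-05 m².
As SI base values: W = 64.12 N, H = 6.862e+08 Pa, K = 5.830e-07.
Volume removed: V = K·W·L/H = 5.830e-07 · 64.12 · 652.9 / 6.862e+08 = 3.557e-11 m³.
Mean depth h = V/A = 3.557e-11 / 2.428e-05 = 1.465e-06 m.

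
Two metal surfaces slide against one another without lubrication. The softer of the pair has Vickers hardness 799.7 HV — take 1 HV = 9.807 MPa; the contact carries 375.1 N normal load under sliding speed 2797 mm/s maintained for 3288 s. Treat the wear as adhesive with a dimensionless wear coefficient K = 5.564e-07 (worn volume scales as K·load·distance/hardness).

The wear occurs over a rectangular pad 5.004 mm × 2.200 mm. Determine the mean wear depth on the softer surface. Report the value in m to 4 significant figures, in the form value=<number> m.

All arithmetic runs at full float precision; displayed values are rounded; a lone final rounding: four significant figures.
Convert: Sliding speed v = 2797 mm/s = 2.797 m/s. Distance L = v·t = 2.797 m/s × 3288 s = 9197 m.
Convert: Hardness H = 799.7 HV × 9.807 MPa/HV = 7843 MPa = 7.843e+09 Pa.
Convert: Pad sides 5.004 mm × 2.200 mm = 0.005004 m × 0.002200 m. Contact area A = 0.005004 m × 0.002200 m = 1.101e-05 m².
SI base units throughout: W = 375.1 N, H = 7.843e+09 Pa, K = 5.564e-07.
Apply Archard: V = K·W·L/H = 5.564e-07 · 375.1 · 9197 / 7.843e+09 = 2.447e-10 m³.
Mean depth h = V/A = 2.447e-10 / 1.101e-05 = 2.223e-05 m.

value=2.223e-05 m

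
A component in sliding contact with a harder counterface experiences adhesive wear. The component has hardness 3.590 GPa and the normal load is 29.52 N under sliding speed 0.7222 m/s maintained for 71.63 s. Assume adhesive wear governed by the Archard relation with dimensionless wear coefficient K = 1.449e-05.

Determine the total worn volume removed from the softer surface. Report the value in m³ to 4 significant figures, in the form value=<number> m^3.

Each operation maintains full float precision; shown intermediates are rounded. Rounded once at the end: four significant figures.
The distance L = v·t = 0.7222 m/s × 71.63 s = 51.73 m.
Hardness H = 3.590 GPa = 3.590e+09 Pa.
Restated in SI base units: W = 29.52 N, H = 3.590e+09 Pa, K = 1.449e-05.
Archard relation: V = K·W·L/H = 1.449e-05 · 29.52 · 51.73 / 3.590e+09 = 6.164e-12 m³.

value=6.164e-12 m^3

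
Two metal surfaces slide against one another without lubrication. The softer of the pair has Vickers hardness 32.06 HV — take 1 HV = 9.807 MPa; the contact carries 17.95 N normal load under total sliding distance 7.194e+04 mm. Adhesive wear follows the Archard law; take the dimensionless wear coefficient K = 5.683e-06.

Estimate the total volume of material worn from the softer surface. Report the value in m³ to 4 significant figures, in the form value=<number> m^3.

value=2.334e-11 m^3

The algebra keeps full precision — intermediates appear rounded; one last rounding to 4 significant figures.
Distance L = 7.194e+04 mm = 71.94 m.
Hardness H = 32.06 HV × 9.807 MPa/HV = 314.4 MPa = 3.144e+08 Pa.
In SI base units, W = 17.95 N, H = 3.144e+08 Pa, K = 5.683e-06.
Archard volume V = K·W·L/H = 5.683e-06 · 17.95 · 71.94 / 3.144e+08 = 2.334e-11 m³.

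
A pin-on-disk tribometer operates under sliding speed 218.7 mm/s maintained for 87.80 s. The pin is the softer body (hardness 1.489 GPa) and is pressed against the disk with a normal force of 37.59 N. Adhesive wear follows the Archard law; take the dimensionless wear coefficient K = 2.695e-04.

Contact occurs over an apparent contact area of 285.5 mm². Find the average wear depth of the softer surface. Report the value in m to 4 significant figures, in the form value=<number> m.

Every step holds full precision — intermediates are printed rounded — a single final rounding, at 4 significant figures.
Convert: Sliding speed v = 218.7 mm/s = 0.2187 m/s. Total distance L = v·t = 0.2187 m/s × 87.80 s = 19.20 m.
Convert: Hardness H = 1.489 GPa = 1.489e+09 Pa.
Convert: Contact area A = 285.5 mm² = 2.855e-04 m².
In SI base units: W = 37.59 N, H = 1.489e+09 Pa, K = 2.695e-04.
Worn volume V = K·W·L/H = 2.695e-04 · 37.59 · 19.20 / 1.489e+09 = 1.306e-10 m³.
Wear depth h = V/A = 1.306e-10 / 2.855e-04 = 4.576e-07 m.

value=4.576e-07 m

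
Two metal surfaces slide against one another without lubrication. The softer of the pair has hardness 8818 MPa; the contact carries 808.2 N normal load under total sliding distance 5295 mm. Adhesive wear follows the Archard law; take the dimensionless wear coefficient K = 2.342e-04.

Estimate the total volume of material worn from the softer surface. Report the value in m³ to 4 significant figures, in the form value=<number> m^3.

Each operation runs at full float precision — the intermediates are printed rounded, and a single final rounding, at 4 significant digits.
Convert: Total distance L = 5295 mm = 5.295 m.
Convert: Hardness H = 8818 MPa = 8.818e+09 Pa.
Working in SI base units: W = 808.2 N, H = 8.818e+09 Pa, K = 2.342e-04.
By Archard's law, V = K·W·L/H = 2.342e-04 · 808.2 · 5.295 / 8.818e+09 = 1.137e-10 m³.

value=1.137e-10 m^3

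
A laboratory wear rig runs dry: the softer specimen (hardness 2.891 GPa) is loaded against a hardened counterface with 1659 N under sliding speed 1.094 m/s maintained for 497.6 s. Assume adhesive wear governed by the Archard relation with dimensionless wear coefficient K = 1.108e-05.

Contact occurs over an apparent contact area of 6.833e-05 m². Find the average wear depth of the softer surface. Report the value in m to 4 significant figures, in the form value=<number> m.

value=5.066e-05 m

Intermediates are displayed rounded, and the algebra maintains full precision. Rounded once at the end to 4 significant figures.
Convert: Path length L = v·t = 1.094 m/s × 497.6 s = 544.4 m.
Convert: Hardness H = 2.891 GPa = 2.891e+09 Pa.
Collected in SI base units: W = 1659 N, H = 2.891e+09 Pa, K = 1.108e-05.
Apply Archard: V = K·W·L/H = 1.108e-05 · 1659 · 544.4 / 2.891e+09 = 3.461e-09 m³.
Average depth h = V/A = 3.461e-09 / 6.833e-05 = 5.066e-05 m.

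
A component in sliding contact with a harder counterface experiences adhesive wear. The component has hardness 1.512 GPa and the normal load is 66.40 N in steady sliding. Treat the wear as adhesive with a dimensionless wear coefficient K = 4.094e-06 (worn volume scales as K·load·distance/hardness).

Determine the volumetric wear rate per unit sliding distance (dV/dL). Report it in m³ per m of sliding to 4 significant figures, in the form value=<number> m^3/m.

Intermediate values are displayed rounded, and all arithmetic holds full float precision; a lone final rounding: 4 significant digits.
Convert: Hardness H = 1.512 GPa = 1.512e+09 Pa.
Collected in SI base units: W = 66.40 N, H = 1.512e+09 Pa, K = 4.094e-06.
The wear rate dV/dL = K·W/H (no L dependence): 4.094e-06 · 66.40 / 1.512e+09 = 1.798e-13 m³/m.

value=1.798e-13 m^3/m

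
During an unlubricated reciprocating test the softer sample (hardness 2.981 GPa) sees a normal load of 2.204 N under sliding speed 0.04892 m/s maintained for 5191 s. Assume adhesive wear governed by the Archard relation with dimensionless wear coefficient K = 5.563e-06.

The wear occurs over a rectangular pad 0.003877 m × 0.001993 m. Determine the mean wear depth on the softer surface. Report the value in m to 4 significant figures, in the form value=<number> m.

value=1.352e-07 m

All arithmetic keeps full float precision; displayed values are rounded — rounded just once to four significant digits.
Distance covered L = v·t = 0.04892 m/s × 5191 s = 253.9 m.
Hardness H = 2.981 GPa = 2.981e+09 Pa.
Contact area A = 0.003877 m × 0.001993 m = 7.727e-06 m².
Restated in SI base units: W = 2.204 N, H = 2.981e+09 Pa, K = 5.563e-06.
Wear volume V = K·W·L/H = 5.563e-06 · 2.204 · 253.9 / 2.981e+09 = 1.044e-12 m³.
Mean depth h = V/A = 1.044e-12 / 7.727e-06 = 1.352e-07 m.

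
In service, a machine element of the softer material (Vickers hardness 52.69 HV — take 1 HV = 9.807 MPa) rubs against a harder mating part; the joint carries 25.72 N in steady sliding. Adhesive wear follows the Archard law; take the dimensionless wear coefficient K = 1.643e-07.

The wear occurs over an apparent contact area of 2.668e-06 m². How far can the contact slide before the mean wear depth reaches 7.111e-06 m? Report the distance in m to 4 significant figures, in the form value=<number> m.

value=2320 m

The computation carries exact precision — intermediate values are displayed rounded; rounded just once: 4 significant figures.
Convert: Hardness H = 52.69 HV × 9.807 MPa/HV = 516.7 MPa = 5.167e+08 Pa.
In SI base units: W = 25.72 N, H = 5.167e+08 Pa, K = 1.643e-07.
Allowed volume V_lim = h_lim·A = 7.111e-06 · 2.668e-06 = 1.897e-11 m³.
So the life L = V_lim·H/(K·W) = 1.897e-11 · 5.167e+08 / (1.643e-07 · 25.72) = 2320 m.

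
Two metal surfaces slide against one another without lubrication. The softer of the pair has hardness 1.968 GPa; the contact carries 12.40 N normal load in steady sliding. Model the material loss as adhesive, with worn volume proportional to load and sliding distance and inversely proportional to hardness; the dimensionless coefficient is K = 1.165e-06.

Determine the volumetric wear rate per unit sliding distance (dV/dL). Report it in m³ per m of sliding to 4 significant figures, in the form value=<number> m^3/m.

The computation carries full float precision, and the intermediates are shown rounded, and a single final rounding: 4 significant digits.
Hardness H = 1.968 GPa = 1.968e+09 Pa.
As SI base values: W = 12.40 N, H = 1.968e+09 Pa, K = 1.165e-06.
Wear rate dV/dL = K·W/H, so: 1.165e-06 · 12.40 / 1.968e+09 = 7.340e-15 m³/m.

value=7.340e-15 m^3/m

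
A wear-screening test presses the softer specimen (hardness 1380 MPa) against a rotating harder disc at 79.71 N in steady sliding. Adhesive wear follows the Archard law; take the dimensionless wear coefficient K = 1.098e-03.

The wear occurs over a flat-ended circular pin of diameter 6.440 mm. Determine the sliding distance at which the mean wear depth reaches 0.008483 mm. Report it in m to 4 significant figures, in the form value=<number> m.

value=4.357 m

All working math keeps full precision, and intermediate values appear rounded — one final rounding, at 4 significant digits.
Convert: Hardness H = 1380 MPa = 1.380e+09 Pa.
Convert: Pin diameter d = 6.440 mm = 0.006440 m. Contact area A = π·d²/4 = π·(0.006440 m)²/4 = 3.257e-05 m².
Convert: Depth limit h_lim = 0.008483 mm = 8.483e-06 m.
Restated in SI base units: W = 79.71 N, H = 1.380e+09 Pa, K = 1.098e-03.
Permissible volume V_lim = h_lim·A = 8.483e-06 · 3.257e-05 = 2.763e-10 m³.
Sliding life L = V_lim·H/(K·W) = 2.763e-10 · 1.380e+09 / (1.098e-03 · 79.71) = 4.357 m.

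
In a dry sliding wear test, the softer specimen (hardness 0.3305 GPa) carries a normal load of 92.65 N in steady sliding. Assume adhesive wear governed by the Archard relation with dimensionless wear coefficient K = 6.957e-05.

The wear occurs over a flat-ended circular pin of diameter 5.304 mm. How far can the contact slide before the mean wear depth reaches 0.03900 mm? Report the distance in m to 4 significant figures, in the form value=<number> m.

The intermediates are displayed rounded — every step carries exact precision — one last rounding: four significant figures.
Convert: Hardness H = 0.3305 GPa = 3.305e+08 Pa.
Convert: Pin diameter d = 5.304 mm = 0.005304 m. Contact area A = π·d²/4 = π·(0.005304 m)²/4 = 2.210e-05 m².
Convert: Depth limit h_lim = 0.03900 mm = 3.900e-05 m.
Restated in SI base units: W = 92.65 N, H = 3.305e+08 Pa, K = 6.957e-05.
At the depth limit, V_lim = h_lim·A = 3.900e-05 · 2.210e-05 = 8.617e-10 m³.
Thus life L = V_lim·H/(K·W) = 8.617e-10 · 3.305e+08 / (6.957e-05 · 92.65) = 44.18 m.

value=44.18 m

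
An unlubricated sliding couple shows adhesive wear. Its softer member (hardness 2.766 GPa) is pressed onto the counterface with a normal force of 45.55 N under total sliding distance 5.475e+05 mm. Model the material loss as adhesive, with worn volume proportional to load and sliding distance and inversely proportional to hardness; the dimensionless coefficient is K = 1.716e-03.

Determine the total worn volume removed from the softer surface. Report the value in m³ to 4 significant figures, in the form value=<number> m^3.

value=1.547e-08 m^3

The algebra holds full precision, and the intermediates appear rounded, and a lone final rounding to 4 significant digits.
Total distance L = 5.475e+05 mm = 547.5 m.
Hardness H = 2.766 GPa = 2.766e+09 Pa.
Collected in SI base units: W = 45.55 N, H = 2.766e+09 Pa, K = 1.716e-03.
Archard relation: V = K·W·L/H = 1.716e-03 · 45.55 · 547.5 / 2.766e+09 = 1.547e-08 m³.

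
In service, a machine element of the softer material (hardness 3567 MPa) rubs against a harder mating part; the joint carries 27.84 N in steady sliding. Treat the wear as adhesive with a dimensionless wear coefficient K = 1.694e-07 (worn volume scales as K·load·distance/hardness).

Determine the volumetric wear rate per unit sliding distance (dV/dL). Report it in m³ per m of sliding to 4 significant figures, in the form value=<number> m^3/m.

The intermediates are printed rounded; the computation runs at full precision, and one final rounding, at 4 significant digits.
Hardness H = 3567 MPa = 3.567e+09 Pa.
As SI base values: W = 27.84 N, H = 3.567e+09 Pa, K = 1.694e-07.
Wear rate dV/dL = K·W/H (no L dependence): 1.694e-07 · 27.84 / 3.567e+09 = 1.322e-15 m³/m.

value=1.322e-15 m^3/m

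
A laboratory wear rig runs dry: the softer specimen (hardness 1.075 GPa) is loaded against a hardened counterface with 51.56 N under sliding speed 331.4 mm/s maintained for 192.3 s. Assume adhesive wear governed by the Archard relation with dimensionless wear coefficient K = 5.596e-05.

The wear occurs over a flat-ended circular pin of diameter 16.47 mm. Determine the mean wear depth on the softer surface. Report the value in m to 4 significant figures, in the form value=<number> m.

value=8.029e-07 m

The computation carries full precision. Printed values are rounded. Rounded once at the end, at 4 significant figures.
Convert: Sliding speed v = 331.4 mm/s = 0.3314 m/s. Path length L = v·t = 0.3314 m/s × 192.3 s = 63.73 m.
Convert: Hardness H = 1.075 GPa = 1.075e+09 Pa.
Convert: Pin diameter d = 16.47 mm = 0.01647 m. Contact area A = π·d²/4 = π·(0.01647 m)²/4 = 2.130e-04 m².
In SI base units, W = 51.56 N, H = 1.075e+09 Pa, K = 5.596e-05.
Worn volume V = K·W·L/H = 5.596e-05 · 51.56 · 63.73 / 1.075e+09 = 1.710e-10 m³.
Wear depth h = V/A = 1.710e-10 / 2.130e-04 = 8.029e-07 m.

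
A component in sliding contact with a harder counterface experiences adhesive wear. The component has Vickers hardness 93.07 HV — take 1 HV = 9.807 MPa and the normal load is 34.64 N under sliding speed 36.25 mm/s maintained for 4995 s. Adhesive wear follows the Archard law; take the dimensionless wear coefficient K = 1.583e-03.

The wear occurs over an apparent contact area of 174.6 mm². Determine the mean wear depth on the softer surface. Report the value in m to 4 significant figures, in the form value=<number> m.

Each operation carries full precision, and shown intermediates are rounded; one last rounding to 4 significant digits.
Convert: Sliding speed v = 36.25 mm/s = 0.03625 m/s. The distance L = v·t = 0.03625 m/s × 4995 s = 181.1 m.
Convert: Hardness H = 93.07 HV × 9.807 MPa/HV = 912.7 MPa = 9.127e+08 Pa.
Convert: Contact area A = 174.6 mm² = 1.746e-04 m².
Collected in SI base units: W = 34.64 N, H = 9.127e+08 Pa, K = 1.583e-03.
Archard relation: V = K·W·L/H = 1.583e-03 · 34.64 · 181.1 / 9.127e+08 = 1.088e-08 m³.
Mean depth h = V/A = 1.088e-08 / 1.746e-04 = 6.230e-05 m.

value=6.230e-05 m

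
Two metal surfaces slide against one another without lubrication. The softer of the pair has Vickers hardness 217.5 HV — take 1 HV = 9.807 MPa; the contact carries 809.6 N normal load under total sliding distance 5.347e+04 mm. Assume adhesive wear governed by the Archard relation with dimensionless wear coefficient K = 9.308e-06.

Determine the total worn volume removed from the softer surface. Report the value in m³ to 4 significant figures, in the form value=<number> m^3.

Intermediates appear rounded. The computation keeps full precision. Rounded just once: four significant digits.
Convert: Sliding distance L = 5.347e+04 mm = 53.47 m.
Convert: Hardness H = 217.5 HV × 9.807 MPa/HV = 2133 MPa = 2.133e+09 Pa.
Working in SI base units: W = 809.6 N, H = 2.133e+09 Pa, K = 9.308e-06.
By Archard's law, V = K·W·L/H = 9.308e-06 · 809.6 · 53.47 / 2.133e+09 = 1.889e-10 m³.

value=1.889e-10 m^3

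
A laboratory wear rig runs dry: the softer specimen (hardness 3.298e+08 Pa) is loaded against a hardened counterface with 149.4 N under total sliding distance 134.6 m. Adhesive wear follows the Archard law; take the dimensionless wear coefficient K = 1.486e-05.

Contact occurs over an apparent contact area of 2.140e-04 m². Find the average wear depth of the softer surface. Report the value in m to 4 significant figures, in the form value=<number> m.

value=4.234e-06 m

Each operation runs at exact precision; the intermediates appear rounded, and one last rounding to four significant figures.
Working in SI base units: W = 149.4 N, H = 3.298e+08 Pa, K = 1.486e-05.
By Archard's law, V = K·W·L/H = 1.486e-05 · 149.4 · 134.6 / 3.298e+08 = 9.061e-10 m³.
Mean depth h = V/A = 9.061e-10 / 2.140e-04 = 4.234e-06 m.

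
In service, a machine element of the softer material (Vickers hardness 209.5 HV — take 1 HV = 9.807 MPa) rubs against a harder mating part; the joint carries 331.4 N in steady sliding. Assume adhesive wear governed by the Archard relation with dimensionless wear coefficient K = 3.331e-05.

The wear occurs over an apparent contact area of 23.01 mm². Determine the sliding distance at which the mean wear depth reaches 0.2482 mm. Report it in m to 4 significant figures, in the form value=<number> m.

Printed values are rounded, and each operation holds full precision — a single final rounding to four significant digits.
Hardness H = 209.5 HV × 9.807 MPa/HV = 2055 MPa = 2.055e+09 Pa.
Contact area A = 23.01 mm² = 2.301e-05 m².
Depth limit h_lim = 0.2482 mm = 2.482e-04 m.
Collected in SI base units: W = 331.4 N, H = 2.055e+09 Pa, K = 3.331e-05.
Volume at the limit: V_lim = h_lim·A = 2.482e-04 · 2.301e-05 = 5.711e-09 m³.
Life L = V_lim·H/(K·W) = 5.711e-09 · 2.055e+09 / (3.331e-05 · 331.4) = 1063 m.

value=1063 m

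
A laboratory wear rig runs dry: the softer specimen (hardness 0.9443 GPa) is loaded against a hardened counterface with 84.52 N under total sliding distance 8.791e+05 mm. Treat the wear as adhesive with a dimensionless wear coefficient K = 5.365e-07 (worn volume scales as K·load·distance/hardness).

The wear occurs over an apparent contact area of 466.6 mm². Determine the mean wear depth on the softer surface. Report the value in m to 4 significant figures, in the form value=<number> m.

The intermediates are shown rounded. Each operation holds exact precision; rounded once at the end: four significant digits.
Distance covered L = 8.791e+05 mm = 879.1 m.
Hardness H = 0.9443 GPa = 9.443e+08 Pa.
Contact area A = 466.6 mm² = 4.666e-04 m².
Expressed in SI base units: W = 84.52 N, H = 9.443e+08 Pa, K = 5.365e-07.
By Archard's law, V = K·W·L/H = 5.365e-07 · 84.52 · 879.1 / 9.443e+08 = 4.221e-11 m³.
Wear depth h = V/A = 4.221e-11 / 4.666e-04 = 9.047e-08 m.

value=9.047e-08 m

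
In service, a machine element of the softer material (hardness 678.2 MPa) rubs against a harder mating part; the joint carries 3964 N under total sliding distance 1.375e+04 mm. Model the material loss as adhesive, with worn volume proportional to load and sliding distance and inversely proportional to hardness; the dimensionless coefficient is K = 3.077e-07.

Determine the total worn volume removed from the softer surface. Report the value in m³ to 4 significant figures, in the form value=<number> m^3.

All working math keeps full precision, and intermediates appear rounded, and a single final rounding: four significant digits.
Convert: Distance L = 1.375e+04 mm = 13.75 m.
Convert: Hardness H = 678.2 MPa = 6.782e+08 Pa.
In SI base units: W = 3964 N, H = 6.782e+08 Pa, K = 3.077e-07.
The Archard volume V = K·W·L/H = 3.077e-07 · 3964 · 13.75 / 6.782e+08 = 2.473e-11 m³.

value=2.473e-11 m^3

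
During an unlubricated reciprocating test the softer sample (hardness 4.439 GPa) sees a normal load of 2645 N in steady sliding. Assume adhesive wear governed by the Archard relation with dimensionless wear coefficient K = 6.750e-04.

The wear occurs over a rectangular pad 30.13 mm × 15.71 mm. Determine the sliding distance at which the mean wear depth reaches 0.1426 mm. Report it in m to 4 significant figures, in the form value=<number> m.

value=167.8 m

All working math maintains full precision, and intermediate values are shown rounded, and one last rounding to 4 significant figures.
Convert: Hardness H = 4.439 GPa = 4.439e+09 Pa.
Convert: Pad sides 30.13 mm × 15.71 mm = 0.03013 m × 0.01571 m. Contact area A = 0.03013 m × 0.01571 m = 4.733e-04 m².
Convert: Depth limit h_lim = 0.1426 mm = 1.426e-04 m.
Restated in SI base units: W = 2645 N, H = 4.439e+09 Pa, K = 6.750e-04.
Volume at the limit: V_lim = h_lim·A = 1.426e-04 · 4.733e-04 = 6.750e-08 m³.
Sliding life L = V_lim·H/(K·W) = 6.750e-08 · 4.439e+09 / (6.750e-04 · 2645) = 167.8 m.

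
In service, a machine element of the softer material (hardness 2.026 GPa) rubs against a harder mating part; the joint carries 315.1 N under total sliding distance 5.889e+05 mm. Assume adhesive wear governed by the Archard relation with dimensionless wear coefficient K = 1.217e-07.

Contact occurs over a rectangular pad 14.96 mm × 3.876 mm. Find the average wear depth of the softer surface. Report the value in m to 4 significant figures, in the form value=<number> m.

Intermediates are shown rounded; every step runs at exact precision — a lone final rounding, at 4 significant figures.
Convert: Sliding distance L = 5.889e+05 mm = 588.9 m.
Convert: Hardness H = 2.026 GPa = 2.026e+09 Pa.
Convert: Pad sides 14.96 mm × 3.876 mm = 0.01496 m × 0.003876 m. Contact area A = 0.01496 m × 0.003876 m = 5.798e-05 m².
In SI base units, W = 315.1 N, H = 2.026e+09 Pa, K = 1.217e-07.
Volume removed: V = K·W·L/H = 1.217e-07 · 315.1 · 588.9 / 2.026e+09 = 1.115e-11 m³.
Depth h = V/A = 1.115e-11 / 5.798e-05 = 1.922e-07 m.

value=1.922e-07 m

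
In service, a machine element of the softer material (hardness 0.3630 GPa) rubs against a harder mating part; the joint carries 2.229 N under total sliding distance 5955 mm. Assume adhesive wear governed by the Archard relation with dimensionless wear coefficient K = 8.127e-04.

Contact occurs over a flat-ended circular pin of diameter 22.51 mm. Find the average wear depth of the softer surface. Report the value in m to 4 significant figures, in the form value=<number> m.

value=7.467e-08 m

The intermediates are shown rounded — the computation carries exact precision, and rounded just once to four significant figures.
Distance covered L = 5955 mm = 5.955 m.
Hardness H = 0.3630 GPa = 3.630e+08 Pa.
Pin diameter d = 22.51 mm = 0.02251 m. Contact area A = π·d²/4 = π·(0.02251 m)²/4 = 3.980e-04 m².
In SI base units, W = 2.229 N, H = 3.630e+08 Pa, K = 8.127e-04.
Wear volume V = K·W·L/H = 8.127e-04 · 2.229 · 5.955 / 3.630e+08 = 2.972e-11 m³.
Depth of wear h = V/A = 2.972e-11 / 3.980e-04 = 7.467e-08 m.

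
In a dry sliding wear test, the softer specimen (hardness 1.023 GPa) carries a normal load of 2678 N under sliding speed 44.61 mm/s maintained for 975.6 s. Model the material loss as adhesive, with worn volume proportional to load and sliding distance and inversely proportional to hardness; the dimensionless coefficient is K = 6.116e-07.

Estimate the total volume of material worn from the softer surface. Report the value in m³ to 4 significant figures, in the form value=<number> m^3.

value=6.968e-11 m^3

The algebra holds full precision, and the intermediates are shown rounded — one final rounding, at four significant figures.
Convert: Sliding speed v = 44.61 mm/s = 0.04461 m/s. Sliding distance L = v·t = 0.04461 m/s × 975.6 s = 43.52 m.
Convert: Hardness H = 1.023 GPa = 1.023e+09 Pa.
In SI base units: W = 2678 N, H = 1.023e+09 Pa, K = 6.116e-07.
Volume removed: V = K·W·L/H = 6.116e-07 · 2678 · 43.52 / 1.023e+09 = 6.968e-11 m³.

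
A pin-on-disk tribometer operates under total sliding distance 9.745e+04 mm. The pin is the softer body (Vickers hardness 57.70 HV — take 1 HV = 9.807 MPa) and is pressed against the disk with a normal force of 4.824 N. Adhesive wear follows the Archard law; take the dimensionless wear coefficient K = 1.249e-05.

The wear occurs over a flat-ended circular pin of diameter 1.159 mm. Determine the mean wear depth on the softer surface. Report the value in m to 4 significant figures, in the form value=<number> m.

All arithmetic runs at full precision; the intermediates are printed rounded. Rounded just once: 4 significant figures.
Convert: Sliding distance L = 9.745e+04 mm = 97.45 m.
Convert: Hardness H = 57.70 HV × 9.807 MPa/HV = 565.9 MPa = 5.659e+08 Pa.
Convert: Pin diameter d = 1.159 mm = 0.001159 m. Contact area A = π·d²/4 = π·(0.001159 m)²/4 = 1.055e-06 m².
In SI base units, W = 4.824 N, H = 5.659e+08 Pa, K = 1.249e-05.
Archard relation: V = K·W·L/H = 1.249e-05 · 4.824 · 97.45 / 5.659e+08 = 1.038e-11 m³.
Depth h = V/A = 1.038e-11 / 1.055e-06 = 9.835e-06 m.

value=9.835e-06 m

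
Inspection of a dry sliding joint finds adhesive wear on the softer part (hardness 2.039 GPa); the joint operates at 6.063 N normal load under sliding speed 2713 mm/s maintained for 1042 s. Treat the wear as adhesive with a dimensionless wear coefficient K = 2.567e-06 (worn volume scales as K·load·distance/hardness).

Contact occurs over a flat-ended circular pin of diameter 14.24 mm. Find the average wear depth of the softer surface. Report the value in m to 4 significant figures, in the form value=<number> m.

All arithmetic keeps exact precision — printed values are rounded. Rounded once at the end: 4 significant figures.
Sliding speed v = 2713 mm/s = 2.713 m/s. The distance L = v·t = 2.713 m/s × 1042 s = 2827 m.
Hardness H = 2.039 GPa = 2.039e+09 Pa.
Pin diameter d = 14.24 mm = 0.01424 m. Contact area A = π·d²/4 = π·(0.01424 m)²/4 = 1.593e-04 m².
As SI base values: W = 6.063 N, H = 2.039e+09 Pa, K = 2.567e-06.
Worn volume V = K·W·L/H = 2.567e-06 · 6.063 · 2827 / 2.039e+09 = 2.158e-11 m³.
Depth h = V/A = 2.158e-11 / 1.593e-04 = 1.355e-07 m.

value=1.355e-07 m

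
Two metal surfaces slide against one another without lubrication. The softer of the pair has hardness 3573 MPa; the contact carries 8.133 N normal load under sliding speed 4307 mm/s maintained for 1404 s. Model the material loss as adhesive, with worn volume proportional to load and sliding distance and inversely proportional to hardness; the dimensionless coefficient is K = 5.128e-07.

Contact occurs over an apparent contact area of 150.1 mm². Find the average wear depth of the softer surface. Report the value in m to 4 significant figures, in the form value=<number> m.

Every step keeps full float precision; intermediate values are displayed rounded, and a lone final rounding to 4 significant figures.
Sliding speed v = 4307 mm/s = 4.307 m/s. Sliding distance L = v·t = 4.307 m/s × 1404 s = 6047 m.
Hardness H = 3573 MPa = 3.573e+09 Pa.
Contact area A = 150.1 mm² = 1.501e-04 m².
In SI base units, W = 8.133 N, H = 3.573e+09 Pa, K = 5.128e-07.
The Archard volume V = K·W·L/H = 5.128e-07 · 8.133 · 6047 / 3.573e+09 = 7.058e-12 m³.
Depth h = V/A = 7.058e-12 / 1.501e-04 = 4.702e-08 m.

value=4.702e-08 m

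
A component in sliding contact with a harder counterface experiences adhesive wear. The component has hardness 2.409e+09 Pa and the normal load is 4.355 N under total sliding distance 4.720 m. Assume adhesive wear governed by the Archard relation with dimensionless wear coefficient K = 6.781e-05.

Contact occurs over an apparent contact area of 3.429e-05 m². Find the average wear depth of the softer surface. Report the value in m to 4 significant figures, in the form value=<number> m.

Intermediate values are displayed rounded — the computation carries full precision, and rounded just once: four significant figures.
In SI base units, W = 4.355 N, H = 2.409e+09 Pa, K = 6.781e-05.
The Archard volume V = K·W·L/H = 6.781e-05 · 4.355 · 4.720 / 2.409e+09 = 5.786e-13 m³.
Depth h = V/A = 5.786e-13 / 3.429e-05 = 1.687e-08 m.

value=1.687e-08 m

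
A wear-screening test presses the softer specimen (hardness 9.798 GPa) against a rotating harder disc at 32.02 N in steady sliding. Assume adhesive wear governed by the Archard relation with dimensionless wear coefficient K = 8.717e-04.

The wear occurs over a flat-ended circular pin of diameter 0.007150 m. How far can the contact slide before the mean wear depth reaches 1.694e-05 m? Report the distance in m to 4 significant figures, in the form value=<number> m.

Every step carries exact precision — shown intermediates are rounded — rounded once at the end: 4 significant figures.
Hardness H = 9.798 GPa = 9.798e+09 Pa.
Contact area A = π·d²/4 = π·(0.007150 m)²/4 = 4.015e-05 m².
SI base units throughout: W = 32.02 N, H = 9.798e+09 Pa, K = 8.717e-04.
At the depth limit, V_lim = h_lim·A = 1.694e-05 · 4.015e-05 = 6.802e-10 m³.
Sliding life L = V_lim·H/(K·W) = 6.802e-10 · 9.798e+09 / (8.717e-04 · 32.02) = 238.8 m.

value=238.8 m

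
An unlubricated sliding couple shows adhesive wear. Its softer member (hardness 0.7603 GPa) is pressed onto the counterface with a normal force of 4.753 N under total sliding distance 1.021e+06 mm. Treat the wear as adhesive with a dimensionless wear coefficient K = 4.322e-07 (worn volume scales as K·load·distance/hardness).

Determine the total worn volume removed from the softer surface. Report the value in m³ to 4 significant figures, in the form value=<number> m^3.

value=2.759e-12 m^3

Each operation keeps full precision. The intermediates appear rounded, and rounded just once to four significant digits.
Total distance L = 1.021e+06 mm = 1021 m.
Hardness H = 0.7603 GPa = 7.603e+08 Pa.
Collected in SI base units: W = 4.753 N, H = 7.603e+08 Pa, K = 4.322e-07.
Volume removed: V = K·W·L/H = 4.322e-07 · 4.753 · 1021 / 7.603e+08 = 2.759e-12 m³.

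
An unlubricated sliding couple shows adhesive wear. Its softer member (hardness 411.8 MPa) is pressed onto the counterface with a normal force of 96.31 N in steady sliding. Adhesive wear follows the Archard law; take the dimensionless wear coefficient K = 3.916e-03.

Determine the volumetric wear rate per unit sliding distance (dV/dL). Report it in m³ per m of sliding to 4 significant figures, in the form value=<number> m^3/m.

value=9.159e-10 m^3/m

Every step carries full precision; intermediate values appear rounded. Rounded once at the end to 4 significant figures.
Hardness H = 411.8 MPa = 4.118e+08 Pa.
Working in SI base units: W = 96.31 N, H = 4.118e+08 Pa, K = 3.916e-03.
The wear rate dV/dL = K·W/H (independent of L): 3.916e-03 · 96.31 / 4.118e+08 = 9.159e-10 m³/m.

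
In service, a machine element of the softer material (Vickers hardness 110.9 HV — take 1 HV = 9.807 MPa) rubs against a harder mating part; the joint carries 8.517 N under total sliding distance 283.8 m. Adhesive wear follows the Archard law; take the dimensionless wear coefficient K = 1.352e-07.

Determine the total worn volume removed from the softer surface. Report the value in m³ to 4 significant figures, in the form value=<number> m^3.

The intermediates are printed rounded, and every step carries full float precision, and rounded just once to 4 significant digits.
Hardness H = 110.9 HV × 9.807 MPa/HV = 1088 MPa = 1.088e+09 Pa.
Restated in SI base units: W = 8.517 N, H = 1.088e+09 Pa, K = 1.352e-07.
Archard relation: V = K·W·L/H = 1.352e-07 · 8.517 · 283.8 / 1.088e+09 = 3.005e-13 m³.

value=3.005e-13 m^3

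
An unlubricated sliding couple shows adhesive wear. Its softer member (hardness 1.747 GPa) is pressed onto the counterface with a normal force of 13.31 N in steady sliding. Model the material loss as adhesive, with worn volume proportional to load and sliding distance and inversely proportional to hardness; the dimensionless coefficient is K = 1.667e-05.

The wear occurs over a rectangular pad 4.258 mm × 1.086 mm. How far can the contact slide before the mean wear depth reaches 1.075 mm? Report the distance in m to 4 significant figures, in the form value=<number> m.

value=3.914e+04 m

The algebra runs at full precision — intermediate values appear rounded, and rounded just once, at 4 significant digits.
Hardness H = 1.747 GPa = 1.747e+09 Pa.
Pad sides 4.258 mm × 1.086 mm = 0.004258 m × 0.001086 m. Contact area A = 0.004258 m × 0.001086 m = 4.624e-06 m².
Depth limit h_lim = 1.075 mm = 0.001075 m.
Collected in SI base units: W = 13.31 N, H = 1.747e+09 Pa, K = 1.667e-05.
Permissible volume V_lim = h_lim·A = 0.001075 · 4.624e-06 = 4.971e-09 m³.
So the life L = V_lim·H/(K·W) = 4.971e-09 · 1.747e+09 / (1.667e-05 · 13.31) = 3.914e+04 m.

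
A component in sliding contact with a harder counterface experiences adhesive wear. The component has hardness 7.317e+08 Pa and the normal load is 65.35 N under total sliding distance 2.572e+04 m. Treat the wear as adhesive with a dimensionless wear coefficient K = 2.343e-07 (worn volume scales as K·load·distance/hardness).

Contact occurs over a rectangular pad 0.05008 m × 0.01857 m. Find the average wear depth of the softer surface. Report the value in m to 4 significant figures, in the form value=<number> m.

value=5.787e-07 m

Every step carries full precision, and the intermediates are printed rounded; one final rounding, at 4 significant digits.
Convert: Contact area A = 0.05008 m × 0.01857 m = 9.300e-04 m².
SI base units throughout: W = 65.35 N, H = 7.317e+08 Pa, K = 2.343e-07.
By Archard's law, V = K·W·L/H = 2.343e-07 · 65.35 · 2.572e+04 / 7.317e+08 = 5.382e-10 m³.
Average depth h = V/A = 5.382e-10 / 9.300e-04 = 5.787e-07 m.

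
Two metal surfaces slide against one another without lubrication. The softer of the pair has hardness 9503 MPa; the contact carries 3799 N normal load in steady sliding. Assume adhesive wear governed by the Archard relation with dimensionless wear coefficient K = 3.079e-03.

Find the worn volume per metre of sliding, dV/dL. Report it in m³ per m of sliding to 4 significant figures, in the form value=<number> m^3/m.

Intermediates are shown rounded — the computation runs at full float precision. Rounded just once: four significant digits.
Hardness H = 9503 MPa = 9.503e+09 Pa.
Expressed in SI base units: W = 3799 N, H = 9.503e+09 Pa, K = 3.079e-03.
Rate of wear dV/dL = K·W/H, per unit distance: 3.079e-03 · 3799 / 9.503e+09 = 1.231e-09 m³/m.

value=1.231e-09 m^3/m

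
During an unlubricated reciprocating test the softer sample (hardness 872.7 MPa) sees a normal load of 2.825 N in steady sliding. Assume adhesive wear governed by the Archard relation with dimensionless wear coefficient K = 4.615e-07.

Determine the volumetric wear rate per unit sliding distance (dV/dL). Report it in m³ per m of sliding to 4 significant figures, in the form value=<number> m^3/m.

All arithmetic holds exact precision. Intermediates are displayed rounded, and one final rounding: 4 significant digits.
Convert: Hardness H = 872.7 MPa = 8.727e+08 Pa.
SI base units throughout: W = 2.825 N, H = 8.727e+08 Pa, K = 4.615e-07.
Sliding wear rate dV/dL = K·W/H — distance-free: 4.615e-07 · 2.825 / 8.727e+08 = 1.494e-15 m³/m.

value=1.494e-15 m^3/m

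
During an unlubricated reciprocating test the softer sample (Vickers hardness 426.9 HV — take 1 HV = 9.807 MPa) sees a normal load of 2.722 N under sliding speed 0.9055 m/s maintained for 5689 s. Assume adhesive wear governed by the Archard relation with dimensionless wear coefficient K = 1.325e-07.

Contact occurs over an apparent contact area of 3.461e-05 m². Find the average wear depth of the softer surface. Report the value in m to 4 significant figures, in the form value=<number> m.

All arithmetic maintains exact precision. Intermediates are shown rounded, and a single final rounding to 4 significant figures.
Convert: The distance L = v·t = 0.9055 m/s × 5689 s = 5151 m.
Convert: Hardness H = 426.9 HV × 9.807 MPa/HV = 4187 MPa = 4.187e+09 Pa.
Collected in SI base units: W = 2.722 N, H = 4.187e+09 Pa, K = 1.325e-07.
Archard volume V = K·W·L/H = 1.325e-07 · 2.722 · 5151 / 4.187e+09 = 4.438e-13 m³.
Mean wear depth h = V/A = 4.438e-13 / 3.461e-05 = 1.282e-08 m.

value=1.282e-08 m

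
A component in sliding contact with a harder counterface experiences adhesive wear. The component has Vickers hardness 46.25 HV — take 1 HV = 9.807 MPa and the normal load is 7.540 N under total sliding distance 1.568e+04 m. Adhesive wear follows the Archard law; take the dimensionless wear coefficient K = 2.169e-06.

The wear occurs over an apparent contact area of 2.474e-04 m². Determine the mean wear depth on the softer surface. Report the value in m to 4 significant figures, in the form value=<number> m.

value=2.285e-06 m

Each operation holds full precision; the intermediates are shown rounded; a lone final rounding to 4 significant digits.
Hardness H = 46.25 HV × 9.807 MPa/HV = 453.6 MPa = 4.536e+08 Pa.
As SI base values: W = 7.540 N, H = 4.536e+08 Pa, K = 2.169e-06.
Archard volume V = K·W·L/H = 2.169e-06 · 7.540 · 1.568e+04 / 4.536e+08 = 5.654e-10 m³.
Average depth h = V/A = 5.654e-10 / 2.474e-04 = 2.285e-06 m.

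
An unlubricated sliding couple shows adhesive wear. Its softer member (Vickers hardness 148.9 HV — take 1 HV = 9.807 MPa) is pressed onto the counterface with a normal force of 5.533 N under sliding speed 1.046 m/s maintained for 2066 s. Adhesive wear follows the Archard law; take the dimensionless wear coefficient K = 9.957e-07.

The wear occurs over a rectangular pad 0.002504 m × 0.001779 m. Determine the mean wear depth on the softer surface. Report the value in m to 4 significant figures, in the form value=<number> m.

Shown intermediates are rounded, and all arithmetic maintains full precision — rounded just once to four significant figures.
Convert: The distance L = v·t = 1.046 m/s × 2066 s = 2161 m.
Convert: Hardness H = 148.9 HV × 9.807 MPa/HV = 1460 MPa = 1.460e+09 Pa.
Convert: Contact area A = 0.002504 m × 0.001779 m = 4.455e-06 m².
Working in SI base units: W = 5.533 N, H = 1.460e+09 Pa, K = 9.957e-07.
Wear volume V = K·W·L/H = 9.957e-07 · 5.533 · 2161 / 1.460e+09 = 8.153e-12 m³.
Depth h = V/A = 8.153e-12 / 4.455e-06 = 1.830e-06 m.

value=1.830e-06 m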